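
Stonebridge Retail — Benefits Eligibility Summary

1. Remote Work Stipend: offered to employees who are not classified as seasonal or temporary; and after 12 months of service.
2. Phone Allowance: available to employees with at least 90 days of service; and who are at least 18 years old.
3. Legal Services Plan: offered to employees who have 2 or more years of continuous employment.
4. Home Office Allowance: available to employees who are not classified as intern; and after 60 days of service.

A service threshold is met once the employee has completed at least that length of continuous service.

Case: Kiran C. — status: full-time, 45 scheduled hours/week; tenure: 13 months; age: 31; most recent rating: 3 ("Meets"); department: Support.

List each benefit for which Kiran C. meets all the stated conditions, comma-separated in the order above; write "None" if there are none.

Remote Work Stipend, Phone Allowance, Home Office Allowance

Remote Work Stipend — status full-time ✓ (not excluded); service 13 months ≥ 12 months ✓ → eligible.
Phone Allowance — service 13 months ≥ 90 days ✓; age 31 ≥ 18 ✓ → eligible.
Legal Services Plan — service 13 months < 2 years (≈730 days) ✗ → not eligible.
Home Office Allowance — status full-time ✓ (not excluded); service 13 months ≥ 60 days ✓ → eligible.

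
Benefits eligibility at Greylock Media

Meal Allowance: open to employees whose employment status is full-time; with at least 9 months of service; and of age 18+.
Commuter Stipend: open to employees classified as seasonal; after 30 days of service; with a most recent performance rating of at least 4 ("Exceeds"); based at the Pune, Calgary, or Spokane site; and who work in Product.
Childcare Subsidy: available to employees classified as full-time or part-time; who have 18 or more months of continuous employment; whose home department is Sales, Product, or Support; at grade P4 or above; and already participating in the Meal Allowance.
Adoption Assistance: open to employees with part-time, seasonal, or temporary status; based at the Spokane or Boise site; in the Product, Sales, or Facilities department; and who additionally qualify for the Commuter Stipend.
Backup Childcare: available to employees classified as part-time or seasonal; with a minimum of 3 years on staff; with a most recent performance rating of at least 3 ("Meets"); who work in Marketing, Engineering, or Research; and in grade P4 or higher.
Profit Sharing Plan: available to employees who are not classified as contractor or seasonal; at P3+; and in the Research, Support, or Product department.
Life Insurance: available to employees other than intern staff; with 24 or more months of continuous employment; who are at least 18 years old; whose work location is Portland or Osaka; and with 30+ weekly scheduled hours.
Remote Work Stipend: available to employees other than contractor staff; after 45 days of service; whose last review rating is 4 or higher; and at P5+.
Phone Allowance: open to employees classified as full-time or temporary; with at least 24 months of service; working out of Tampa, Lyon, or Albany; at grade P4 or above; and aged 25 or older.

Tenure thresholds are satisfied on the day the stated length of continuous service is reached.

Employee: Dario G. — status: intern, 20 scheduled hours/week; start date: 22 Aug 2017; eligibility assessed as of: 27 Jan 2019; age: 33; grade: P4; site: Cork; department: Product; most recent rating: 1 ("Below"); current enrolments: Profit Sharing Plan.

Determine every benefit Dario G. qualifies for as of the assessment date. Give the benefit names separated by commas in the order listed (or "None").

Profit Sharing Plan

Service from 22 Aug 2017 to 27 Jan 2019: 523 days.
Meal Allowance — status intern ✗ (requires full-time) → not eligible.
Commuter Stipend — status intern ✗ (requires seasonal) → not eligible.
Childcare Subsidy — status intern ✗ (requires full-time or part-time) → not eligible.
Adoption Assistance — status intern ✗ (requires part-time, seasonal, or temporary) → not eligible.
Backup Childcare — status intern ✗ (requires part-time or seasonal) → not eligible.
Profit Sharing Plan — status intern ✓ (not excluded); grade P4 ≥ P3 ✓; dept Product ✓ → eligible.
Life Insurance — status intern ✗ (excluded) → not eligible.
Remote Work Stipend — status intern ✓ (not excluded); service 523 days ≥ 45 days ✓; rating 1 < 4 ✗ → not eligible.
Phone Allowance — status intern ✗ (requires full-time or temporary) → not eligible.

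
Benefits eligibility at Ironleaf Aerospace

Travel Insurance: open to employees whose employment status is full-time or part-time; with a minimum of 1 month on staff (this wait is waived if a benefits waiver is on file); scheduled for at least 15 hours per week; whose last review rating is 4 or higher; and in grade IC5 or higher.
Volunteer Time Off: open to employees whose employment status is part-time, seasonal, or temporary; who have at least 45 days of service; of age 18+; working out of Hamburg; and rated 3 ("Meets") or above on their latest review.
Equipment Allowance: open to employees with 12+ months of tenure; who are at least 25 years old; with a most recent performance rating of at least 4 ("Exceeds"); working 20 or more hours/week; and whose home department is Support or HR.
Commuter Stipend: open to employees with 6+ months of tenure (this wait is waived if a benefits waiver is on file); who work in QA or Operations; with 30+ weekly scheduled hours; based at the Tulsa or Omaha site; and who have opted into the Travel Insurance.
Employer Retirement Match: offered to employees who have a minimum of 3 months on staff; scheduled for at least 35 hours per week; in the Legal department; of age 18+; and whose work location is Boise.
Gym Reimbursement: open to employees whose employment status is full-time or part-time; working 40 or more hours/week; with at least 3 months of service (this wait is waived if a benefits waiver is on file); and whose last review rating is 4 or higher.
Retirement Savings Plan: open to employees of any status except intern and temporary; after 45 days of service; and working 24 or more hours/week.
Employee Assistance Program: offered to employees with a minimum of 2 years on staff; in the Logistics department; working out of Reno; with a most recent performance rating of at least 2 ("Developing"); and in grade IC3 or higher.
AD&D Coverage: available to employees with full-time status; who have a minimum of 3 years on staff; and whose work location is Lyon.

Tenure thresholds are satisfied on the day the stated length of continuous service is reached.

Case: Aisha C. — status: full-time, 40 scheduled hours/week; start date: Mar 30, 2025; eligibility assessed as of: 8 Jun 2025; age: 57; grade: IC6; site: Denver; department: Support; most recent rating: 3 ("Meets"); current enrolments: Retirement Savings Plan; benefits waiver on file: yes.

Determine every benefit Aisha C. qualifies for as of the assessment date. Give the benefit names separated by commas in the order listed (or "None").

Service from Mar 30, 2025 to 8 Jun 2025: 70 days.
Travel Insurance — status full-time ✓; benefits waiver on file ✓; 40 hrs/wk ≥ 15 ✓; rating 3 < 4 ✗ → not eligible.
Volunteer Time Off — status full-time ✗ (requires part-time, seasonal, or temporary) → not eligible.
Equipment Allowance — service 70 days < 12 months (≈360 days) ✗ → not eligible.
Commuter Stipend — benefits waiver on file ✓; dept Support ✗ → not eligible.
Employer Retirement Match — service 70 days < 3 months (≈90 days) ✗ → not eligible.
Gym Reimbursement — status full-time ✓; 40 hrs/wk ≥ 40 ✓; benefits waiver on file ✓; rating 3 < 4 ✗ → not eligible.
Retirement Savings Plan — status full-time ✓ (not excluded); service 70 days ≥ 45 days ✓; 40 hrs/wk ≥ 24 ✓ → eligible.
Employee Assistance Program — service 70 days < 2 years (≈730 days) ✗ → not eligible.
AD&D Coverage — status full-time ✓; service 70 days < 3 years (≈1095 days) ✗ → not eligible.

Retirement Savings Plan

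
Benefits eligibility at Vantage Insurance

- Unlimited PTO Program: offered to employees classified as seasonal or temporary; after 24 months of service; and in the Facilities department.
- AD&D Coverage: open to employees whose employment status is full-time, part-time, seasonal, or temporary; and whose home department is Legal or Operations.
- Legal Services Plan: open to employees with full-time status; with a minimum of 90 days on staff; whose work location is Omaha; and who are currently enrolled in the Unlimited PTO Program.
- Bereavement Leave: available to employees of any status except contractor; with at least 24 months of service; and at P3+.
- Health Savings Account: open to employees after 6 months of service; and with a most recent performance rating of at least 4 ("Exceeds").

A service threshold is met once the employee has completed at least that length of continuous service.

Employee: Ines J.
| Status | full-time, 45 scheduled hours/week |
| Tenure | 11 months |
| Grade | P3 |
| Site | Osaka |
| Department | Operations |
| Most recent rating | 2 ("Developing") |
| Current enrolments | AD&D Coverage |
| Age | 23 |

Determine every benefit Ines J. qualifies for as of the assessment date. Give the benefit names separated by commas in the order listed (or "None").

AD&D Coverage

Unlimited PTO Program — status full-time ✗ (requires seasonal or temporary) → not eligible.
AD&D Coverage — status full-time ✓; dept Operations ✓ → eligible.
Legal Services Plan — status full-time ✓; service 11 months ≥ 90 days ✓; site Osaka ✗ (not Omaha) → not eligible.
Bereavement Leave — status full-time ✓ (not excluded); service 11 months < 24 months ✗ → not eligible.
Health Savings Account — service 11 months ≥ 6 months ✓; rating 2 < 4 ✗ → not eligible.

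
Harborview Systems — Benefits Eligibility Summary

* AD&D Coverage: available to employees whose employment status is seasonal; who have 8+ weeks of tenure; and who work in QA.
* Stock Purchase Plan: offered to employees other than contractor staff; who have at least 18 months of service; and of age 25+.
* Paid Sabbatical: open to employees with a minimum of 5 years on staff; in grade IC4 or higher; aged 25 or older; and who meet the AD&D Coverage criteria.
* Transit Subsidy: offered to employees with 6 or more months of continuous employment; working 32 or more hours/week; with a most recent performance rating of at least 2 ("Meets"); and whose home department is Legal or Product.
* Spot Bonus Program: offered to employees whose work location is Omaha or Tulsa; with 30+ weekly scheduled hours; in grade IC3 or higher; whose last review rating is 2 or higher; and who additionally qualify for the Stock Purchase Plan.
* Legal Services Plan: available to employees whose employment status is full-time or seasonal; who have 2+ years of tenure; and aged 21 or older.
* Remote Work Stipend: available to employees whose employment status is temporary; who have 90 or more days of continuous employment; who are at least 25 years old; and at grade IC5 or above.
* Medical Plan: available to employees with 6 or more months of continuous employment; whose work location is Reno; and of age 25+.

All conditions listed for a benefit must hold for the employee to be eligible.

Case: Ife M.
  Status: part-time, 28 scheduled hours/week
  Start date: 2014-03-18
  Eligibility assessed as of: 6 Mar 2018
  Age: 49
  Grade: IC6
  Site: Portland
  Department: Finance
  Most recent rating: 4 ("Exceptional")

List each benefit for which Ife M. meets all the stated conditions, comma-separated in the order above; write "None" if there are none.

Stock Purchase Plan

Service from 2014-03-18 to 6 Mar 2018: 1449 days.
AD&D Coverage — status part-time ✗ (requires seasonal) → not eligible.
Stock Purchase Plan — status part-time ✓ (not excluded); service 1449 days ≥ 18 months (≈540 days) ✓; age 49 ≥ 25 ✓ → eligible.
Paid Sabbatical — service 1449 days < 5 years (≈1825 days) ✗ → not eligible.
Transit Subsidy — service 1449 days ≥ 6 months (≈180 days) ✓; 28 hrs/wk < 32 ✗ → not eligible.
Spot Bonus Program — site Portland ✗ (not Omaha or Tulsa) → not eligible.
Legal Services Plan — status part-time ✗ (requires full-time or seasonal) → not eligible.
Remote Work Stipend — status part-time ✗ (requires temporary) → not eligible.
Medical Plan — service 1449 days ≥ 6 months (≈180 days) ✓; site Portland ✗ (not Reno) → not eligible.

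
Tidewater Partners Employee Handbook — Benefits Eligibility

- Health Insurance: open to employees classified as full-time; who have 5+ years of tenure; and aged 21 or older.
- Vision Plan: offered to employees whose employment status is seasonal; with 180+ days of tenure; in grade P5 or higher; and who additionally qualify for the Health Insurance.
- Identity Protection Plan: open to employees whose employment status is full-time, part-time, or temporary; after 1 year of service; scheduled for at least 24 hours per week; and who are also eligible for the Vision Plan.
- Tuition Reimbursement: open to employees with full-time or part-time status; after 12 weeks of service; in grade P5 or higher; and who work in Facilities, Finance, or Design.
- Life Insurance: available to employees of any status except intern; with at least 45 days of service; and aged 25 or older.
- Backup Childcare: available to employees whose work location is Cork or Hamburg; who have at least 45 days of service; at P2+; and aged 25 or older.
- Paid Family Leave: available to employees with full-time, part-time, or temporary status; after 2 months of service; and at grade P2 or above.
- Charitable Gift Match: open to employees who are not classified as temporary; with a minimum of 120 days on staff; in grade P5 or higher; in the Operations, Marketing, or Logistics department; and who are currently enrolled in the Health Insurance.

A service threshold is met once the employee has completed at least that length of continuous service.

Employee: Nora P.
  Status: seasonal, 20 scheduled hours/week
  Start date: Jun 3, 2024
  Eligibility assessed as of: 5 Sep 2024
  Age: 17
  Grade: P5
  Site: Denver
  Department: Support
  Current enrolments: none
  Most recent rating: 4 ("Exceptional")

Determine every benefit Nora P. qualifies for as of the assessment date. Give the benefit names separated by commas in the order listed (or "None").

None

Service from Jun 3, 2024 to 5 Sep 2024: 94 days.
Health Insurance — status seasonal ✗ (requires full-time) → not eligible.
Vision Plan — status seasonal ✓; service 94 days < 180 days ✗ → not eligible.
Identity Protection Plan — status seasonal ✗ (requires full-time, part-time, or temporary) → not eligible.
Tuition Reimbursement — status seasonal ✗ (requires full-time or part-time) → not eligible.
Life Insurance — status seasonal ✓ (not excluded); service 94 days ≥ 45 days ✓; age 17 < 25 ✗ → not eligible.
Backup Childcare — site Denver ✗ (not Cork or Hamburg) → not eligible.
Paid Family Leave — status seasonal ✗ (requires full-time, part-time, or temporary) → not eligible.
Charitable Gift Match — status seasonal ✓ (not excluded); service 94 days < 120 days ✗ → not eligible.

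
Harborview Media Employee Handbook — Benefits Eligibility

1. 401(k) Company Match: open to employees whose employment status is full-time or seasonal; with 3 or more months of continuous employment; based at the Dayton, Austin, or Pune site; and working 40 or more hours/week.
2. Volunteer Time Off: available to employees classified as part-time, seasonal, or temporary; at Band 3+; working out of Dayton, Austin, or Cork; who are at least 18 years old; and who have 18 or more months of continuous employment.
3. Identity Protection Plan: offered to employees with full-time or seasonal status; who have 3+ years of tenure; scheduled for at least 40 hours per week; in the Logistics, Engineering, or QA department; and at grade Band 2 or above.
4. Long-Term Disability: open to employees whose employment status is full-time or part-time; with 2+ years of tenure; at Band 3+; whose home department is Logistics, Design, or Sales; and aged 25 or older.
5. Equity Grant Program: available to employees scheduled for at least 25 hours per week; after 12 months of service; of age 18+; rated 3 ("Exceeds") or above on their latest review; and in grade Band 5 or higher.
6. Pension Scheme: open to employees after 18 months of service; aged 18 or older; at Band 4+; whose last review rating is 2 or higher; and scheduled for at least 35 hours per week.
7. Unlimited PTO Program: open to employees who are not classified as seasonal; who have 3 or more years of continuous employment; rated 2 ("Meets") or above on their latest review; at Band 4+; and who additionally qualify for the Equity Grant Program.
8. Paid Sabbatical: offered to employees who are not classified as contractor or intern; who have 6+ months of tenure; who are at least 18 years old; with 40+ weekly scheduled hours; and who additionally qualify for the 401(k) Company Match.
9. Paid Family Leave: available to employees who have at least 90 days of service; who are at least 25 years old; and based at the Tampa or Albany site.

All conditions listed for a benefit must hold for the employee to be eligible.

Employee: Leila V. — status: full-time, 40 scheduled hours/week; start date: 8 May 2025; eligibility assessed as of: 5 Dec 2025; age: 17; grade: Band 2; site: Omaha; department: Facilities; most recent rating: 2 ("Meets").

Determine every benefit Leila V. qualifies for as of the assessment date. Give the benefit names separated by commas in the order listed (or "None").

None

Service from 8 May 2025 to 5 Dec 2025: 211 days.
401(k) Company Match — status full-time ✓; service 211 days ≥ 3 months (≈90 days) ✓; site Omaha ✗ (not Dayton, Austin, or Pune) → not eligible.
Volunteer Time Off — status full-time ✗ (requires part-time, seasonal, or temporary) → not eligible.
Identity Protection Plan — status full-time ✓; service 211 days < 3 years (≈1095 days) ✗ → not eligible.
Long-Term Disability — status full-time ✓; service 211 days < 2 years (≈730 days) ✗ → not eligible.
Equity Grant Program — 40 hrs/wk ≥ 25 ✓; service 211 days < 12 months (≈360 days) ✗ → not eligible.
Pension Scheme — service 211 days < 18 months (≈540 days) ✗ → not eligible.
Unlimited PTO Program — status full-time ✓ (not excluded); service 211 days < 3 years (≈1095 days) ✗ → not eligible.
Paid Sabbatical — status full-time ✓ (not excluded); service 211 days ≥ 6 months (≈180 days) ✓; age 17 < 18 ✗ → not eligible.
Paid Family Leave — service 211 days ≥ 90 days ✓; age 17 < 25 ✗ → not eligible.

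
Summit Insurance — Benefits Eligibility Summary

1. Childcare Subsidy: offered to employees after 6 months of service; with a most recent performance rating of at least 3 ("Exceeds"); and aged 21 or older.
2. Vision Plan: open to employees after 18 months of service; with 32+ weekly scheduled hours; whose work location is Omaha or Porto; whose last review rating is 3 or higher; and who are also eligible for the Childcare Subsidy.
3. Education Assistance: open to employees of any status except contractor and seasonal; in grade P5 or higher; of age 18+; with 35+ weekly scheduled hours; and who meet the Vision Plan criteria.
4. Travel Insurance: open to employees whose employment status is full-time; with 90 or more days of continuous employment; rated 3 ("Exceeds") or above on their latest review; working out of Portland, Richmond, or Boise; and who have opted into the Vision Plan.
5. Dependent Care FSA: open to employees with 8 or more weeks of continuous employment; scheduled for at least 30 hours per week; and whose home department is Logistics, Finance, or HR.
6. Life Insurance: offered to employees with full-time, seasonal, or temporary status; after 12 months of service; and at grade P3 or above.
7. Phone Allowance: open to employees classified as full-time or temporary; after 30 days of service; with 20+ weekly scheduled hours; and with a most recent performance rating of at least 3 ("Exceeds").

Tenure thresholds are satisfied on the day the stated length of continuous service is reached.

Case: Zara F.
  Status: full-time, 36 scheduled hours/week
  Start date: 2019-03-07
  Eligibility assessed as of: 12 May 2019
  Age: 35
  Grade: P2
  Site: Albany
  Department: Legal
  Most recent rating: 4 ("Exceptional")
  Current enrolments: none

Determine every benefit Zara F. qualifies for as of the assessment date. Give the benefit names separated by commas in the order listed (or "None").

Service from 2019-03-07 to 12 May 2019: 66 days.
Childcare Subsidy — service 66 days < 6 months (≈180 days) ✗ → not eligible.
Vision Plan — service 66 days < 18 months (≈540 days) ✗ → not eligible.
Education Assistance — status full-time ✓ (not excluded); grade P2 < P5 ✗ → not eligible.
Travel Insurance — status full-time ✓; service 66 days < 90 days ✗ → not eligible.
Dependent Care FSA — service 66 days ≥ 8 weeks (≈56 days) ✓; 36 hrs/wk ≥ 30 ✓; dept Legal ✗ → not eligible.
Life Insurance — status full-time ✓; service 66 days < 12 months (≈360 days) ✗ → not eligible.
Phone Allowance — status full-time ✓; service 66 days ≥ 30 days ✓; 36 hrs/wk ≥ 20 ✓; rating 4 ≥ 3 ✓ → eligible.

Phone Allowance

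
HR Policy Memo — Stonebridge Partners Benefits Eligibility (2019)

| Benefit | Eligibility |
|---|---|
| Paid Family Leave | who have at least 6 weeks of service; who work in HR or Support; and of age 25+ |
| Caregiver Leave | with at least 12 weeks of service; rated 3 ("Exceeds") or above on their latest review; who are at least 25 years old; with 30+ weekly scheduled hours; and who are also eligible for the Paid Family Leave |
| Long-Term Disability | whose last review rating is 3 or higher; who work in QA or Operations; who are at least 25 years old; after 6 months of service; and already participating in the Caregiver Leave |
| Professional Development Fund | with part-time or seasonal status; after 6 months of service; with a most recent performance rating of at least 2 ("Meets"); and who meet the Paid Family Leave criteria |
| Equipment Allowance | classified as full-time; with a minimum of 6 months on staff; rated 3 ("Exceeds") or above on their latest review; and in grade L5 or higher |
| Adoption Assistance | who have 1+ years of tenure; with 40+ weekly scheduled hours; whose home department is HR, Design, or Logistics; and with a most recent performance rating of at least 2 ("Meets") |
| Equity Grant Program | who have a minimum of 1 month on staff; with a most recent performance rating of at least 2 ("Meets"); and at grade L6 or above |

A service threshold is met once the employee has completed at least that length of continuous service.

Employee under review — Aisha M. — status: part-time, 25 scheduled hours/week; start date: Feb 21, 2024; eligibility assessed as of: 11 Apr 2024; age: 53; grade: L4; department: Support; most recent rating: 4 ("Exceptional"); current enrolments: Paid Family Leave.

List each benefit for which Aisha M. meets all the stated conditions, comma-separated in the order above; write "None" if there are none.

Service from Feb 21, 2024 to 11 Apr 2024: 50 days.
Paid Family Leave — service 50 days ≥ 6 weeks (≈42 days) ✓; dept Support ✓; age 53 ≥ 25 ✓ → eligible.
Caregiver Leave — service 50 days < 12 weeks (≈84 days) ✗ → not eligible.
Long-Term Disability — rating 4 ≥ 3 ✓; dept Support ✗ → not eligible.
Professional Development Fund — status part-time ✓; service 50 days < 6 months (≈180 days) ✗ → not eligible.
Equipment Allowance — status part-time ✗ (requires full-time) → not eligible.
Adoption Assistance — service 50 days < 1 year (≈365 days) ✗ → not eligible.
Equity Grant Program — service 50 days ≥ 1 month (≈30 days) ✓; rating 4 ≥ 2 ✓; grade L4 < L6 ✗ → not eligible.

Paid Family Leave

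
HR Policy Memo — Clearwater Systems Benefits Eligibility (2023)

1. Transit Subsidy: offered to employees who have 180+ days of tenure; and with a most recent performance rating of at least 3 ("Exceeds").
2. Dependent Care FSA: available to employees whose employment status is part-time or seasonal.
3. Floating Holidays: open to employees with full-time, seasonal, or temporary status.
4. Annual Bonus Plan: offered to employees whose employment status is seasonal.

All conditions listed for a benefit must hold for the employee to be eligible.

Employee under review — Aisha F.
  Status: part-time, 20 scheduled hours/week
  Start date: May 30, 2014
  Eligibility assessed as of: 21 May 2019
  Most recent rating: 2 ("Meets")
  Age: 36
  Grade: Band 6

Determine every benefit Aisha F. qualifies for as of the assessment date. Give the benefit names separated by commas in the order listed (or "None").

Service from May 30, 2014 to 21 May 2019: 1817 days.
Transit Subsidy — service 1817 days ≥ 180 days ✓; rating 2 < 3 ✗ → not eligible.
Dependent Care FSA — status part-time ✓ → eligible.
Floating Holidays — status part-time ✗ (requires full-time, seasonal, or temporary) → not eligible.
Annual Bonus Plan — status part-time ✗ (requires seasonal) → not eligible.

Dependent Care FSA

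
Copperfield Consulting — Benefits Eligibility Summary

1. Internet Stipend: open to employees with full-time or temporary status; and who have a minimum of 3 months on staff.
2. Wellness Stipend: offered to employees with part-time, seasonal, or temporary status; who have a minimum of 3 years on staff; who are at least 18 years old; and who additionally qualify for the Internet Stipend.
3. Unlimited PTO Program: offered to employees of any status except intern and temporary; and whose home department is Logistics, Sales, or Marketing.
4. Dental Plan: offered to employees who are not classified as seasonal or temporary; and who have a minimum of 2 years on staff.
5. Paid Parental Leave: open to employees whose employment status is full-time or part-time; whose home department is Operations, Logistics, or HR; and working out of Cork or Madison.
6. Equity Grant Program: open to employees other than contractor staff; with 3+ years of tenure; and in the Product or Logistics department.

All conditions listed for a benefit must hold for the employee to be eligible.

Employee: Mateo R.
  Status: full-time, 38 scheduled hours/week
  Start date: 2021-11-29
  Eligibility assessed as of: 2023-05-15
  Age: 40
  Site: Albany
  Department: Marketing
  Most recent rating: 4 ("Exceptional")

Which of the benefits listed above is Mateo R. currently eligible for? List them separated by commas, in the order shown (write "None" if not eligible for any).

Service from 2021-11-29 to 2023-05-15: 532 days.
Internet Stipend — status full-time ✓; service 532 days ≥ 3 months (≈90 days) ✓ → eligible.
Wellness Stipend — status full-time ✗ (requires part-time, seasonal, or temporary) → not eligible.
Unlimited PTO Program — status full-time ✓ (not excluded); dept Marketing ✓ → eligible.
Dental Plan — status full-time ✓ (not excluded); service 532 days < 2 years (≈730 days) ✗ → not eligible.
Paid Parental Leave — status full-time ✓; dept Marketing ✗ → not eligible.
Equity Grant Program — status full-time ✓ (not excluded); service 532 days < 3 years (≈1095 days) ✗ → not eligible.

Internet Stipend, Unlimited PTO Program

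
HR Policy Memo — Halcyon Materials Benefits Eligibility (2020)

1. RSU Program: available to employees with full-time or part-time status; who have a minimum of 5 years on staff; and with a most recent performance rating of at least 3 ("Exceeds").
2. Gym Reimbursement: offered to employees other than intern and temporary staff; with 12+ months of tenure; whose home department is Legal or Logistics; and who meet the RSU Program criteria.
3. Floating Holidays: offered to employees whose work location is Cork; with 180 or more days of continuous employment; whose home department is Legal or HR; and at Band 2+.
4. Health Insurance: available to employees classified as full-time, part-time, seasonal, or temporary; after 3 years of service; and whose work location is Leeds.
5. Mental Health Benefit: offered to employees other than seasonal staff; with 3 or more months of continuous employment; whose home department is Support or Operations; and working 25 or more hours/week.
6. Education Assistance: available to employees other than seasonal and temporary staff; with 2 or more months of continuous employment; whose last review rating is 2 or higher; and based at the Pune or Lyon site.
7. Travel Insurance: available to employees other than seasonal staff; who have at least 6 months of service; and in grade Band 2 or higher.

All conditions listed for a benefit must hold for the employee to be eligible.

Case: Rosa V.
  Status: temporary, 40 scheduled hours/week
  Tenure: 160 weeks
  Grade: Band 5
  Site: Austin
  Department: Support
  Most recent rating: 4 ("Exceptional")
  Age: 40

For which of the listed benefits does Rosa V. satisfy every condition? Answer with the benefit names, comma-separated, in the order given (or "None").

RSU Program — status temporary ✗ (requires full-time or part-time) → not eligible.
Gym Reimbursement — status temporary ✗ (excluded) → not eligible.
Floating Holidays — site Austin ✗ (not Cork) → not eligible.
Health Insurance — status temporary ✓; service 160 weeks ≥ 3 years (≈1095 days) ✓; site Austin ✗ (not Leeds) → not eligible.
Mental Health Benefit — status temporary ✓ (not excluded); service 160 weeks ≥ 3 months (≈90 days) ✓; dept Support ✓; 40 hrs/wk ≥ 25 ✓ → eligible.
Education Assistance — status temporary ✗ (excluded) → not eligible.
Travel Insurance — status temporary ✓ (not excluded); service 160 weeks ≥ 6 months (≈180 days) ✓; grade Band 5 ≥ Band 2 ✓ → eligible.

Mental Health Benefit, Travel Insurance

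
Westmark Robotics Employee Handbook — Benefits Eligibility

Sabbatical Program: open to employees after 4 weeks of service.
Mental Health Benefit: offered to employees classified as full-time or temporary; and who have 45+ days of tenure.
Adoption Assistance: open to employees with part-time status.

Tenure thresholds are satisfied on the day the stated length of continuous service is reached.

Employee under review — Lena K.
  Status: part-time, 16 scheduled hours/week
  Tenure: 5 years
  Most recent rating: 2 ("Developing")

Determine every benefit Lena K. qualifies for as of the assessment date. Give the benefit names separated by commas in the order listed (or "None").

Sabbatical Program — service 5 years ≥ 4 weeks (≈28 days) ✓ → eligible.
Mental Health Benefit — status part-time ✗ (requires full-time or temporary) → not eligible.
Adoption Assistance — status part-time ✓ → eligible.

Sabbatical Program, Adoption Assistance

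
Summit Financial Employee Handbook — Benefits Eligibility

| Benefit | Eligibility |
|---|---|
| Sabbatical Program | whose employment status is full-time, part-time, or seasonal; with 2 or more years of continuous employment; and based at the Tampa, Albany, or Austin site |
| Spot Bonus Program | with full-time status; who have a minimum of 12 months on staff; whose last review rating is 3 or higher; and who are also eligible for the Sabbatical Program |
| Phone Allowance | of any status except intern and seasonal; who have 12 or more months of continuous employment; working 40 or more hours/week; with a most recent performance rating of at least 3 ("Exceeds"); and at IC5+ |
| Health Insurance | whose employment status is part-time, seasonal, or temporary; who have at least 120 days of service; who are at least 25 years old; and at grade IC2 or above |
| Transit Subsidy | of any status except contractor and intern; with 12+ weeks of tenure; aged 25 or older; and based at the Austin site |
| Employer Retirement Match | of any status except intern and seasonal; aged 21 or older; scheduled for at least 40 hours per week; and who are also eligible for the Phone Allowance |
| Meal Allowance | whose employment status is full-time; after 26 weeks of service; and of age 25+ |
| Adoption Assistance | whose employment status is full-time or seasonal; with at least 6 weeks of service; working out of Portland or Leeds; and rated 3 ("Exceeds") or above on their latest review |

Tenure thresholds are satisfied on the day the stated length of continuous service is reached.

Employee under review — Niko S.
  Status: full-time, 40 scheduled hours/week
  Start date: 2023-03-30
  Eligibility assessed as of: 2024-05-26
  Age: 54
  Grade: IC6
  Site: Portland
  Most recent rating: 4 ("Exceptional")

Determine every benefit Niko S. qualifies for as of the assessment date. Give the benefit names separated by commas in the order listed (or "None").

Phone Allowance, Employer Retirement Match, Meal Allowance, Adoption Assistance

Service from 2023-03-30 to 2024-05-26: 423 days.
Sabbatical Program — status full-time ✓; service 423 days < 2 years (≈730 days) ✗ → not eligible.
Spot Bonus Program — status full-time ✓; service 423 days ≥ 12 months (≈360 days) ✓; rating 4 ≥ 3 ✓; not eligible for Sabbatical Program ✗ → not eligible.
Phone Allowance — status full-time ✓ (not excluded); service 423 days ≥ 12 months (≈360 days) ✓; 40 hrs/wk ≥ 40 ✓; rating 4 ≥ 3 ✓; grade IC6 ≥ IC5 ✓ → eligible.
Health Insurance — status full-time ✗ (requires part-time, seasonal, or temporary) → not eligible.
Transit Subsidy — status full-time ✓ (not excluded); service 423 days ≥ 12 weeks (≈84 days) ✓; age 54 ≥ 25 ✓; site Portland ✗ (not Austin) → not eligible.
Employer Retirement Match — status full-time ✓ (not excluded); age 54 ≥ 21 ✓; 40 hrs/wk ≥ 40 ✓; eligible for Phone Allowance ✓ → eligible.
Meal Allowance — status full-time ✓; service 423 days ≥ 26 weeks (≈182 days) ✓; age 54 ≥ 25 ✓ → eligible.
Adoption Assistance — status full-time ✓; service 423 days ≥ 6 weeks (≈42 days) ✓; site Portland ✓; rating 4 ≥ 3 ✓ → eligible.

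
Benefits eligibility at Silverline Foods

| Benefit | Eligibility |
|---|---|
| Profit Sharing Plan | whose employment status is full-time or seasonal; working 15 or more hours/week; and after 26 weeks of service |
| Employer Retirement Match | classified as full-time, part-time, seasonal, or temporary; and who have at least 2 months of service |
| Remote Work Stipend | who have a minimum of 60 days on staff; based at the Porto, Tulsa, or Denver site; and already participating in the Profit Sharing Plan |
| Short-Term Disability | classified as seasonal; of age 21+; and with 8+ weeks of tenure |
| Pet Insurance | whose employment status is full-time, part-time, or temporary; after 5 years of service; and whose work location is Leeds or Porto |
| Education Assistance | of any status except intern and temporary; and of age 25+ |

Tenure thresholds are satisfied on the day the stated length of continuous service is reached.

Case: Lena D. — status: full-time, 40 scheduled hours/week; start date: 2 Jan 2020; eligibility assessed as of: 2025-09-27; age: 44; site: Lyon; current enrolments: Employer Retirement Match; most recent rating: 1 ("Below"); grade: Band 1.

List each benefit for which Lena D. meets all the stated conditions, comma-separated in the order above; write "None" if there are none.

Service from 2 Jan 2020 to 2025-09-27: 2095 days.
Profit Sharing Plan — status full-time ✓; 40 hrs/wk ≥ 15 ✓; service 2095 days ≥ 26 weeks (≈182 days) ✓ → eligible.
Employer Retirement Match — status full-time ✓; service 2095 days ≥ 2 months (≈60 days) ✓ → eligible.
Remote Work Stipend — service 2095 days ≥ 60 days ✓; site Lyon ✗ (not Porto, Tulsa, or Denver) → not eligible.
Short-Term Disability — status full-time ✗ (requires seasonal) → not eligible.
Pet Insurance — status full-time ✓; service 2095 days ≥ 5 years (≈1825 days) ✓; site Lyon ✗ (not Leeds or Porto) → not eligible.
Education Assistance — status full-time ✓ (not excluded); age 44 ≥ 25 ✓ → eligible.

Profit Sharing Plan, Employer Retirement Match, Education Assistance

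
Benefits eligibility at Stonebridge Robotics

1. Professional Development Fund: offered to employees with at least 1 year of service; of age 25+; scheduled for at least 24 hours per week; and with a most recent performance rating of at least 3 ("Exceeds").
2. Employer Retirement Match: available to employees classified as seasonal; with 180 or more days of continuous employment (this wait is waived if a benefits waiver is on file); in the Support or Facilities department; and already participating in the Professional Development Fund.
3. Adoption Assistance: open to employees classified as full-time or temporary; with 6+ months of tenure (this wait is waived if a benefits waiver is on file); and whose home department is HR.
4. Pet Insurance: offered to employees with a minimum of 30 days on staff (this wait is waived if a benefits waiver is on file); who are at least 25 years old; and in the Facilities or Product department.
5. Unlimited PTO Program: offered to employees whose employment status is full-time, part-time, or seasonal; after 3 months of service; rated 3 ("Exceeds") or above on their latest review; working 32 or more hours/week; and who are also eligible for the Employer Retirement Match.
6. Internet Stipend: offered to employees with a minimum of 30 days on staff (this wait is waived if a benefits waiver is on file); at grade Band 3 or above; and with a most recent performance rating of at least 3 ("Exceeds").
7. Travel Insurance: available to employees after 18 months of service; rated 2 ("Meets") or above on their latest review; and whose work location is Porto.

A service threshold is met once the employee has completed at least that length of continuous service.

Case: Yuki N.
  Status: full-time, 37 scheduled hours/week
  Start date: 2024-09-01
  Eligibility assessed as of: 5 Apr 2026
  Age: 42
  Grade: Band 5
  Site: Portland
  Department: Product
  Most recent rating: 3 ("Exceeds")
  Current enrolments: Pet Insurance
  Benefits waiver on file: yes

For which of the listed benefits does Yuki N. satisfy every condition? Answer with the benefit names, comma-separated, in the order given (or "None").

Service from 2024-09-01 to 5 Apr 2026: 581 days.
Professional Development Fund — service 581 days ≥ 1 year (≈365 days) ✓; age 42 ≥ 25 ✓; 37 hrs/wk ≥ 24 ✓; rating 3 ≥ 3 ✓ → eligible.
Employer Retirement Match — status full-time ✗ (requires seasonal) → not eligible.
Adoption Assistance — status full-time ✓; benefits waiver on file ✓; dept Product ✗ → not eligible.
Pet Insurance — benefits waiver on file ✓; age 42 ≥ 25 ✓; dept Product ✓ → eligible.
Unlimited PTO Program — status full-time ✓; service 581 days ≥ 3 months (≈90 days) ✓; rating 3 ≥ 3 ✓; 37 hrs/wk ≥ 32 ✓; not eligible for Employer Retirement Match ✗ → not eligible.
Internet Stipend — benefits waiver on file ✓; grade Band 5 ≥ Band 3 ✓; rating 3 ≥ 3 ✓ → eligible.
Travel Insurance — service 581 days ≥ 18 months (≈540 days) ✓; rating 3 ≥ 2 ✓; site Portland ✗ (not Porto) → not eligible.

Professional Development Fund, Pet Insurance, Internet Stipend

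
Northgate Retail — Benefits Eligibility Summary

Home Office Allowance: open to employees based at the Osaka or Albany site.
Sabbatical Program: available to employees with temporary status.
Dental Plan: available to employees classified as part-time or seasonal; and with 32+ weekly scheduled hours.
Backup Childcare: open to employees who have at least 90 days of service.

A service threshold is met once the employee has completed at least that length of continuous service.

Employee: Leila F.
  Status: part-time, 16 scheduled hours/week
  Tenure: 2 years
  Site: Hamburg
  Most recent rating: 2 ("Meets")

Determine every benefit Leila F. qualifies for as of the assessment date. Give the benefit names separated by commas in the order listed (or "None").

Home Office Allowance — site Hamburg ✗ (not Osaka or Albany) → not eligible.
Sabbatical Program — status part-time ✗ (requires temporary) → not eligible.
Dental Plan — status part-time ✓; 16 hrs/wk < 32 ✗ → not eligible.
Backup Childcare — service 2 years ≥ 90 days ✓ → eligible.

Backup Childcare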